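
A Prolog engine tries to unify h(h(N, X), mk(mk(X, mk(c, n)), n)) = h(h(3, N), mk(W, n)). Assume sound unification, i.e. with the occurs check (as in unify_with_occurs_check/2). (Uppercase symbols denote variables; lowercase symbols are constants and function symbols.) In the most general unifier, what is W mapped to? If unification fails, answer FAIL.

Decompose h/2: h(N, X) = h(3, N),  mk(mk(X, mk(c, n)), n) = mk(W, n).
Decompose h/2: N = 3,  X = N.
Bind N := 3; substituting into the one remaining equation that mentions N gives: X = 3.
Bind X := 3; substituting into the remaining equation gives: mk(mk(3, mk(c, n)), n) = mk(W, n).
Decompose mk/2: mk(3, mk(c, n)) = W,  n = n.
Bind W := mk(3, mk(c, n)); no other remaining equation mentions W.
Delete trivial equation n = n.
MGU = { N = 3, X = 3, W = mk(3, mk(c, n)) }, so W = mk(3, mk(c, n)).

mk(3, mk(c, n))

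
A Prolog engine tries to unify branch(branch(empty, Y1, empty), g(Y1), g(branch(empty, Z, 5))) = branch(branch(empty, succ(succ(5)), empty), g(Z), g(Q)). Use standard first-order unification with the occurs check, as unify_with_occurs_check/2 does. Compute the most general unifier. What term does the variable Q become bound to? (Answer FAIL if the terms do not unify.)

branch(empty, succ(succ(5)), 5)

Decompose branch/3: branch(empty, Y1, empty) = branch(empty, succ(succ(5)), empty),  g(Y1) = g(Z),  g(branch(empty, Z, 5)) = g(Q).
Decompose branch/3: empty = empty,  Y1 = succ(succ(5)),  empty = empty.
Delete trivial equation empty = empty.
Bind Y1 := succ(succ(5)); substituting into the one remaining equation that mentions Y1 gives: g(succ(succ(5))) = g(Z).
Delete trivial equation empty = empty.
Decompose g/1: succ(succ(5)) = Z.
Bind Z := succ(succ(5)); substituting into the remaining equation gives: g(branch(empty, succ(succ(5)), 5)) = g(Q).
Decompose g/1: branch(empty, succ(succ(5)), 5) = Q.
Bind Q := branch(empty, succ(succ(5)), 5).
MGU = { Y1 ↦ succ(succ(5)), Z ↦ succ(succ(5)), Q ↦ branch(empty, succ(succ(5)), 5) }, so Q ↦ branch(empty, succ(succ(5)), 5).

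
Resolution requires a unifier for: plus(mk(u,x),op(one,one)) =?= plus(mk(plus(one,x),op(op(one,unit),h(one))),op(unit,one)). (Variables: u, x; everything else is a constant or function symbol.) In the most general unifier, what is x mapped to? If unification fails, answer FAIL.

Decompose plus/2: mk(u,x) =?= mk(plus(one,x),op(op(one,unit),h(one))),  op(one,one) =?= op(unit,one).
Decompose mk/2: u =?= plus(one,x),  x =?= op(op(one,unit),h(one)).
Bind u := plus(one,x); no other remaining equation mentions u.
Bind x := op(op(one,unit),h(one)); no other remaining equation mentions x. Substituting into the earlier binding gives u := plus(one,op(op(one,unit),h(one))).
Decompose op/2: one =?= unit,  one =?= one.
Clash: constants one and unit differ; no unifier exists.

FAIL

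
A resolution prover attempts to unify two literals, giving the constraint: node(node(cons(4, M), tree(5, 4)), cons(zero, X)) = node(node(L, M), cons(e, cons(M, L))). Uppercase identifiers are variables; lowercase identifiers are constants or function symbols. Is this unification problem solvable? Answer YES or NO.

NO

Decompose node/2: node(cons(4, M), tree(5, 4)) = node(L, M),  cons(zero, X) = cons(e, cons(M, L)).
Decompose node/2: cons(4, M) = L,  tree(5, 4) = M.
Bind L := cons(4, M); substituting into the one remaining equation that mentions L gives: cons(zero, X) = cons(e, cons(M, cons(4, M))).
Bind M := tree(5, 4); substituting into the remaining equation gives: cons(zero, X) = cons(e, cons(tree(5, 4), cons(4, tree(5, 4)))). Substituting into the earlier binding gives L := cons(4, tree(5, 4)).
Decompose cons/2: zero = e,  X = cons(tree(5, 4), cons(4, tree(5, 4))).
Clash: constants zero and e differ; no unifier exists.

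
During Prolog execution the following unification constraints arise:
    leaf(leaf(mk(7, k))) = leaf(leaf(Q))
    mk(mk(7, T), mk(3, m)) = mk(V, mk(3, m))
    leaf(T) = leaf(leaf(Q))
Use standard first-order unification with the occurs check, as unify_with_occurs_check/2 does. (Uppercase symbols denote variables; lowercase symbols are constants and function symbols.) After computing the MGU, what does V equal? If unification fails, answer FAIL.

Decompose leaf/1: leaf(mk(7, k)) = leaf(Q).
Decompose leaf/1: mk(7, k) = Q.
Bind Q := mk(7, k); substituting into the one remaining equation that mentions Q gives: leaf(T) = leaf(leaf(mk(7, k))).
Decompose mk/2: mk(7, T) = V,  mk(3, m) = mk(3, m).
Bind V := mk(7, T); no other remaining equation mentions V.
Delete trivial equation mk(3, m) = mk(3, m).
Decompose leaf/1: T = leaf(mk(7, k)).
Bind T := leaf(mk(7, k)). Substituting into the earlier binding gives V := mk(7, leaf(mk(7, k))).
MGU = { Q -> mk(7, k), V -> mk(7, leaf(mk(7, k))), T -> leaf(mk(7, k)) }, so V -> mk(7, leaf(mk(7, k))).

mk(7, leaf(mk(7, k)))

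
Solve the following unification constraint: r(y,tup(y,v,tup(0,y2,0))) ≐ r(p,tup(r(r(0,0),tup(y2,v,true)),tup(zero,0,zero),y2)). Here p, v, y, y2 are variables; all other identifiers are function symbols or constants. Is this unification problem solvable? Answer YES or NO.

Decompose r/2: y ≐ p,  tup(y,v,tup(0,y2,0)) ≐ tup(r(r(0,0),tup(y2,v,true)),tup(zero,0,zero),y2).
Bind y := p; substituting into the remaining equation gives: tup(p,v,tup(0,y2,0)) ≐ tup(r(r(0,0),tup(y2,v,true)),tup(zero,0,zero),y2).
Decompose tup/3: p ≐ r(r(0,0),tup(y2,v,true)),  v ≐ tup(zero,0,zero),  tup(0,y2,0) ≐ y2.
Bind p := r(r(0,0),tup(y2,v,true)); no other remaining equation mentions p. Substituting into the earlier binding gives y := r(r(0,0),tup(y2,v,true)).
Bind v := tup(zero,0,zero); no other remaining equation mentions v. Substituting into the earlier bindings gives y := r(r(0,0),tup(y2,tup(zero,0,zero),true)), p := r(r(0,0),tup(y2,tup(zero,0,zero),true)).
Occurs check fails: y2 occurs in tup(0,y2,0); the equation y2 ≐ tup(0,y2,0) has no finite solution.

NO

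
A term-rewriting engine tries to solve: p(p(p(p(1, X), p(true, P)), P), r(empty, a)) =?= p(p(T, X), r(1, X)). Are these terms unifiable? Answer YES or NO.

NO

Decompose p/2: p(p(p(1, X), p(true, P)), P) =?= p(T, X),  r(empty, a) =?= r(1, X).
Decompose p/2: p(p(1, X), p(true, P)) =?= T,  P =?= X.
Bind T := p(p(1, X), p(true, P)); no other remaining equation mentions T.
Bind P := X; no other remaining equation mentions P. Substituting into the earlier binding gives T := p(p(1, X), p(true, X)).
Decompose r/2: empty =?= 1,  a =?= X.
Clash: constants empty and 1 differ; no unifier exists.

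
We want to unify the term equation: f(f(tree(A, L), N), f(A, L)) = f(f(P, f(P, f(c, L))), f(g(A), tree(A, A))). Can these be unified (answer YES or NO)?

Decompose f/2: f(tree(A, L), N) = f(P, f(P, f(c, L))),  f(A, L) = f(g(A), tree(A, A)).
Decompose f/2: tree(A, L) = P,  N = f(P, f(c, L)).
Bind P := tree(A, L); substituting into the one remaining equation that mentions P gives: N = f(tree(A, L), f(c, L)).
Bind N := f(tree(A, L), f(c, L)); no other remaining equation mentions N.
Decompose f/2: A = g(A),  L = tree(A, A).
Occurs check fails: A occurs in g(A); the equation A = g(A) has no finite solution.

NO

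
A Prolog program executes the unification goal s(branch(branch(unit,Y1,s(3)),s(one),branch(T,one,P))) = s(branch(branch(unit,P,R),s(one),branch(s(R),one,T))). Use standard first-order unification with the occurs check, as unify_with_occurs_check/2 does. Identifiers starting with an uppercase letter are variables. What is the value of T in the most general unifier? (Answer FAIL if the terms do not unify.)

Decompose s/1: branch(branch(unit,Y1,s(3)),s(one),branch(T,one,P)) = branch(branch(unit,P,R),s(one),branch(s(R),one,T)).
Decompose branch/3: branch(unit,Y1,s(3)) = branch(unit,P,R),  s(one) = s(one),  branch(T,one,P) = branch(s(R),one,T).
Decompose branch/3: unit = unit,  Y1 = P,  s(3) = R.
Delete trivial equation unit = unit.
Bind Y1 := P; no other remaining equation mentions Y1.
Bind R := s(3); substituting into the one remaining equation that mentions R gives: branch(T,one,P) = branch(s(s(3)),one,T).
Delete trivial equation s(one) = s(one).
Decompose branch/3: T = s(s(3)),  one = one,  P = T.
Bind T := s(s(3)); substituting into the one remaining equation that mentions T gives: P = s(s(3)).
Delete trivial equation one = one.
Bind P := s(s(3)). Substituting into the earlier binding gives Y1 := s(s(3)).
MGU = { Y1 ↦ s(s(3)), R ↦ s(3), T ↦ s(s(3)), P ↦ s(s(3)) }, so T ↦ s(s(3)).

s(s(3))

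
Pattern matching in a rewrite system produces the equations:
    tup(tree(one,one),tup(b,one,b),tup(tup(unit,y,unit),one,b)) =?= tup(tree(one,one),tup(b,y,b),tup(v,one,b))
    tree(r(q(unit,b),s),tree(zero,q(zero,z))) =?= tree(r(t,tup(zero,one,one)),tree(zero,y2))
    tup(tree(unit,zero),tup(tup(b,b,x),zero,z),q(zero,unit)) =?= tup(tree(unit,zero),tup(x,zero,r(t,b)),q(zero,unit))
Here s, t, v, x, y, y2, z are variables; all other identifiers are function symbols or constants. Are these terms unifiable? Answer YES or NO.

NO

Decompose tup/3: tree(one,one) =?= tree(one,one),  tup(b,one,b) =?= tup(b,y,b),  tup(tup(unit,y,unit),one,b) =?= tup(v,one,b).
Delete trivial equation tree(one,one) =?= tree(one,one).
Decompose tup/3: b =?= b,  one =?= y,  b =?= b.
Delete trivial equation b =?= b.
Bind y := one; substituting into the one remaining equation that mentions y gives: tup(tup(unit,one,unit),one,b) =?= tup(v,one,b).
Delete trivial equation b =?= b.
Decompose tup/3: tup(unit,one,unit) =?= v,  one =?= one,  b =?= b.
Bind v := tup(unit,one,unit); no other remaining equation mentions v.
Delete trivial equation one =?= one.
Delete trivial equation b =?= b.
Decompose tree/2: r(q(unit,b),s) =?= r(t,tup(zero,one,one)),  tree(zero,q(zero,z)) =?= tree(zero,y2).
Decompose r/2: q(unit,b) =?= t,  s =?= tup(zero,one,one).
Bind t := q(unit,b); substituting into the one remaining equation that mentions t gives: tup(tree(unit,zero),tup(tup(b,b,x),zero,z),q(zero,unit)) =?= tup(tree(unit,zero),tup(x,zero,r(q(unit,b),b)),q(zero,unit)).
Bind s := tup(zero,one,one); no other remaining equation mentions s.
Decompose tree/2: zero =?= zero,  q(zero,z) =?= y2.
Delete trivial equation zero =?= zero.
Bind y2 := q(zero,z); no other remaining equation mentions y2.
Decompose tup/3: tree(unit,zero) =?= tree(unit,zero),  tup(tup(b,b,x),zero,z) =?= tup(x,zero,r(q(unit,b),b)),  q(zero,unit) =?= q(zero,unit).
Delete trivial equation tree(unit,zero) =?= tree(unit,zero).
Decompose tup/3: tup(b,b,x) =?= x,  zero =?= zero,  z =?= r(q(unit,b),b).
Occurs check fails: x occurs in tup(b,b,x); the equation x =?= tup(b,b,x) has no finite solution.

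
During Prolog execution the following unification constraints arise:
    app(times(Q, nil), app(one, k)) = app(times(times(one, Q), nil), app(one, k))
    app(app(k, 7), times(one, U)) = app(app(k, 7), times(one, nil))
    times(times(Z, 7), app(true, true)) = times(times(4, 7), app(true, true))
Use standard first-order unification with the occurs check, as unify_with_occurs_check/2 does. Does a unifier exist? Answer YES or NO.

Decompose app/2: times(Q, nil) = times(times(one, Q), nil),  app(one, k) = app(one, k).
Decompose times/2: Q = times(one, Q),  nil = nil.
Occurs check fails: Q occurs in times(one, Q); the equation Q = times(one, Q) has no finite solution.

NO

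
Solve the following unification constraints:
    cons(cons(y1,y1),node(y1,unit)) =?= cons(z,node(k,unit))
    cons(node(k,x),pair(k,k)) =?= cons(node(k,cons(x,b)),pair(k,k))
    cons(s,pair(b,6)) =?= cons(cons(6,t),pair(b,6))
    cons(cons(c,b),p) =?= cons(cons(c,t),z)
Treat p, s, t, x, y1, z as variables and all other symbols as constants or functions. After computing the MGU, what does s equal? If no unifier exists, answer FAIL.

Decompose cons/2: cons(y1,y1) =?= z,  node(y1,unit) =?= node(k,unit).
Bind z := cons(y1,y1); substituting into the one remaining equation that mentions z gives: cons(cons(c,b),p) =?= cons(cons(c,t),cons(y1,y1)).
Decompose node/2: y1 =?= k,  unit =?= unit.
Bind y1 := k; substituting into the one remaining equation that mentions y1 gives: cons(cons(c,b),p) =?= cons(cons(c,t),cons(k,k)). Substituting into the earlier binding gives z := cons(k,k).
Delete trivial equation unit =?= unit.
Decompose cons/2: node(k,x) =?= node(k,cons(x,b)),  pair(k,k) =?= pair(k,k).
Decompose node/2: k =?= k,  x =?= cons(x,b).
Delete trivial equation k =?= k.
Occurs check fails: x occurs in cons(x,b); the equation x =?= cons(x,b) has no finite solution.

FAIL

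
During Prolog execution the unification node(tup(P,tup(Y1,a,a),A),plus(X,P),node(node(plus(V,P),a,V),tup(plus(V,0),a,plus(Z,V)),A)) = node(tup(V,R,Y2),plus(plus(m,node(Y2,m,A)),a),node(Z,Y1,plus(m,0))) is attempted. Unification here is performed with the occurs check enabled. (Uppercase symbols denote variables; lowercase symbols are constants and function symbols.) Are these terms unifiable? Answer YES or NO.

Decompose node/3: tup(P,tup(Y1,a,a),A) = tup(V,R,Y2),  plus(X,P) = plus(plus(m,node(Y2,m,A)),a),  node(node(plus(V,P),a,V),tup(plus(V,0),a,plus(Z,V)),A) = node(Z,Y1,plus(m,0)).
Decompose tup/3: P = V,  tup(Y1,a,a) = R,  A = Y2.
Bind P := V; substituting into the 2 remaining equations that mention P gives: plus(X,V) = plus(plus(m,node(Y2,m,A)),a),  node(node(plus(V,V),a,V),tup(plus(V,0),a,plus(Z,V)),A) = node(Z,Y1,plus(m,0)).
Bind R := tup(Y1,a,a); no other remaining equation mentions R.
Bind A := Y2; substituting into the remaining equations gives: plus(X,V) = plus(plus(m,node(Y2,m,Y2)),a),  node(node(plus(V,V),a,V),tup(plus(V,0),a,plus(Z,V)),Y2) = node(Z,Y1,plus(m,0)).
Decompose plus/2: X = plus(m,node(Y2,m,Y2)),  V = a.
Bind X := plus(m,node(Y2,m,Y2)); no other remaining equation mentions X.
Bind V := a; substituting into the remaining equation gives: node(node(plus(a,a),a,a),tup(plus(a,0),a,plus(Z,a)),Y2) = node(Z,Y1,plus(m,0)). Substituting into the earlier binding gives P := a.
Decompose node/3: node(plus(a,a),a,a) = Z,  tup(plus(a,0),a,plus(Z,a)) = Y1,  Y2 = plus(m,0).
Bind Z := node(plus(a,a),a,a); substituting into the one remaining equation that mentions Z gives: tup(plus(a,0),a,plus(node(plus(a,a),a,a),a)) = Y1.
Bind Y1 := tup(plus(a,0),a,plus(node(plus(a,a),a,a),a)); no other remaining equation mentions Y1. Substituting into the earlier binding gives R := tup(tup(plus(a,0),a,plus(node(plus(a,a),a,a),a)),a,a).
Bind Y2 := plus(m,0). Substituting into the earlier bindings gives A := plus(m,0), X := plus(m,node(plus(m,0),m,plus(m,0))).
No equations remain and no clash or occurs-check failure arose, so a unifier exists.

YES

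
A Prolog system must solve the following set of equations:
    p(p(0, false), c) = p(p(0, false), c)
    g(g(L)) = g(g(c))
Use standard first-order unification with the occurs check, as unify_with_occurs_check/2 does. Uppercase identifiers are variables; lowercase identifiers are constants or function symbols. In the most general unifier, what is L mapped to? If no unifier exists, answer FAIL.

Delete trivial equation p(p(0, false), c) = p(p(0, false), c).
Decompose g/1: g(L) = g(c).
Decompose g/1: L = c.
Bind L := c.
MGU = { L -> c }, so L -> c.

c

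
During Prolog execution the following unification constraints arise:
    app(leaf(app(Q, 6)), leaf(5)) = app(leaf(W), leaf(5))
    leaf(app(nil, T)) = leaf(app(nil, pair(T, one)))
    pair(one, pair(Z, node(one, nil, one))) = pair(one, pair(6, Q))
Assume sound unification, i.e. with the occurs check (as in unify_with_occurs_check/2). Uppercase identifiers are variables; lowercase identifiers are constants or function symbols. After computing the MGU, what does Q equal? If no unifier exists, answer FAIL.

Decompose app/2: leaf(app(Q, 6)) = leaf(W),  leaf(5) = leaf(5).
Decompose leaf/1: app(Q, 6) = W.
Bind W := app(Q, 6); no other remaining equation mentions W.
Delete trivial equation leaf(5) = leaf(5).
Decompose leaf/1: app(nil, T) = app(nil, pair(T, one)).
Decompose app/2: nil = nil,  T = pair(T, one).
Delete trivial equation nil = nil.
Occurs check fails: T occurs in pair(T, one); the equation T = pair(T, one) has no finite solution.

FAIL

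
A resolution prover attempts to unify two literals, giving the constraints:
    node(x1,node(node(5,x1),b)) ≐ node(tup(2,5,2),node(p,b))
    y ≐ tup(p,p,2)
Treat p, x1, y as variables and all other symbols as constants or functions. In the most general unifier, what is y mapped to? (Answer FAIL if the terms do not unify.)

tup(node(5,tup(2,5,2)),node(5,tup(2,5,2)),2)

Decompose node/2: x1 ≐ tup(2,5,2),  node(node(5,x1),b) ≐ node(p,b).
Bind x1 := tup(2,5,2); substituting into the one remaining equation that mentions x1 gives: node(node(5,tup(2,5,2)),b) ≐ node(p,b).
Decompose node/2: node(5,tup(2,5,2)) ≐ p,  b ≐ b.
Bind p := node(5,tup(2,5,2)); substituting into the one remaining equation that mentions p gives: y ≐ tup(node(5,tup(2,5,2)),node(5,tup(2,5,2)),2).
Delete trivial equation b ≐ b.
Bind y := tup(node(5,tup(2,5,2)),node(5,tup(2,5,2)),2).
MGU = { x1 ↦ tup(2,5,2), p ↦ node(5,tup(2,5,2)), y ↦ tup(node(5,tup(2,5,2)),node(5,tup(2,5,2)),2) }, so y ↦ tup(node(5,tup(2,5,2)),node(5,tup(2,5,2)),2).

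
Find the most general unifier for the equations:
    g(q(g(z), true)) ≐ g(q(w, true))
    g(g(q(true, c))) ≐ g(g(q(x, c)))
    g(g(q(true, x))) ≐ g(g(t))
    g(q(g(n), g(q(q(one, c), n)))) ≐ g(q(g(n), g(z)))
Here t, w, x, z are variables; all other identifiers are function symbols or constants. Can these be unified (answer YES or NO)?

YES

Decompose g/1: q(g(z), true) ≐ q(w, true).
Decompose q/2: g(z) ≐ w,  true ≐ true.
Bind w := g(z); no other remaining equation mentions w.
Delete trivial equation true ≐ true.
Decompose g/1: g(q(true, c)) ≐ g(q(x, c)).
Decompose g/1: q(true, c) ≐ q(x, c).
Decompose q/2: true ≐ x,  c ≐ c.
Bind x := true; substituting into the one remaining equation that mentions x gives: g(g(q(true, true))) ≐ g(g(t)).
Delete trivial equation c ≐ c.
Decompose g/1: g(q(true, true)) ≐ g(t).
Decompose g/1: q(true, true) ≐ t.
Bind t := q(true, true); no other remaining equation mentions t.
Decompose g/1: q(g(n), g(q(q(one, c), n))) ≐ q(g(n), g(z)).
Decompose q/2: g(n) ≐ g(n),  g(q(q(one, c), n)) ≐ g(z).
Delete trivial equation g(n) ≐ g(n).
Decompose g/1: q(q(one, c), n) ≐ z.
Bind z := q(q(one, c), n). Substituting into the earlier binding gives w := g(q(q(one, c), n)).
No equations remain and no clash or occurs-check failure arose, so a unifier exists.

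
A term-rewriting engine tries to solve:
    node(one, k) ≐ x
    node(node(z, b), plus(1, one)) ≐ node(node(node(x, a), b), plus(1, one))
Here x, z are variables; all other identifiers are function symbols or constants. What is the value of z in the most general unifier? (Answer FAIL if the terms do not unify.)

node(node(one, k), a)

Bind x := node(one, k); substituting into the remaining equation gives: node(node(z, b), plus(1, one)) ≐ node(node(node(node(one, k), a), b), plus(1, one)).
Decompose node/2: node(z, b) ≐ node(node(node(one, k), a), b),  plus(1, one) ≐ plus(1, one).
Decompose node/2: z ≐ node(node(one, k), a),  b ≐ b.
Bind z := node(node(one, k), a); no other remaining equation mentions z.
Delete trivial equation b ≐ b.
Delete trivial equation plus(1, one) ≐ plus(1, one).
MGU = { x -> node(one, k), z -> node(node(one, k), a) }, so z -> node(node(one, k), a).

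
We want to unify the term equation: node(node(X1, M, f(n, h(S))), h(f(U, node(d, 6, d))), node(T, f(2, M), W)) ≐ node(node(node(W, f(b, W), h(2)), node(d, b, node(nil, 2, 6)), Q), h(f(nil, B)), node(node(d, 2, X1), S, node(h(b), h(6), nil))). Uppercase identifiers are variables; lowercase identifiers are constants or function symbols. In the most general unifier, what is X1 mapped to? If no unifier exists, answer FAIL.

Decompose node/3: node(X1, M, f(n, h(S))) ≐ node(node(W, f(b, W), h(2)), node(d, b, node(nil, 2, 6)), Q),  h(f(U, node(d, 6, d))) ≐ h(f(nil, B)),  node(T, f(2, M), W) ≐ node(node(d, 2, X1), S, node(h(b), h(6), nil)).
Decompose node/3: X1 ≐ node(W, f(b, W), h(2)),  M ≐ node(d, b, node(nil, 2, 6)),  f(n, h(S)) ≐ Q.
Bind X1 := node(W, f(b, W), h(2)); substituting into the one remaining equation that mentions X1 gives: node(T, f(2, M), W) ≐ node(node(d, 2, node(W, f(b, W), h(2))), S, node(h(b), h(6), nil)).
Bind M := node(d, b, node(nil, 2, 6)); substituting into the one remaining equation that mentions M gives: node(T, f(2, node(d, b, node(nil, 2, 6))), W) ≐ node(node(d, 2, node(W, f(b, W), h(2))), S, node(h(b), h(6), nil)).
Bind Q := f(n, h(S)); no other remaining equation mentions Q.
Decompose h/1: f(U, node(d, 6, d)) ≐ f(nil, B).
Decompose f/2: U ≐ nil,  node(d, 6, d) ≐ B.
Bind U := nil; no other remaining equation mentions U.
Bind B := node(d, 6, d); no other remaining equation mentions B.
Decompose node/3: T ≐ node(d, 2, node(W, f(b, W), h(2))),  f(2, node(d, b, node(nil, 2, 6))) ≐ S,  W ≐ node(h(b), h(6), nil).
Bind T := node(d, 2, node(W, f(b, W), h(2))); no other remaining equation mentions T.
Bind S := f(2, node(d, b, node(nil, 2, 6))); no other remaining equation mentions S. Substituting into the earlier binding gives Q := f(n, h(f(2, node(d, b, node(nil, 2, 6))))).
Bind W := node(h(b), h(6), nil). Substituting into the earlier bindings gives X1 := node(node(h(b), h(6), nil), f(b, node(h(b), h(6), nil)), h(2)), T := node(d, 2, node(node(h(b), h(6), nil), f(b, node(h(b), h(6), nil)), h(2))).
MGU = { X1 -> node(node(h(b), h(6), nil), f(b, node(h(b), h(6), nil)), h(2)), M -> node(d, b, node(nil, 2, 6)), Q -> f(n, h(f(2, node(d, b, node(nil, 2, 6))))), U -> nil, B -> node(d, 6, d), T -> node(d, 2, node(node(h(b), h(6), nil), f(b, node(h(b), h(6), nil)), h(2))), S -> f(2, node(d, b, node(nil, 2, 6))), W -> node(h(b), h(6), nil) }, so X1 -> node(node(h(b), h(6), nil), f(b, node(h(b), h(6), nil)), h(2)).

node(node(h(b), h(6), nil), f(b, node(h(b), h(6), nil)), h(2))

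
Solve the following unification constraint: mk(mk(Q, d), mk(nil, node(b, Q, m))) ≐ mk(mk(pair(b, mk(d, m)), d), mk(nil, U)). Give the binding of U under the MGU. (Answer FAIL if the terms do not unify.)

Decompose mk/2: mk(Q, d) ≐ mk(pair(b, mk(d, m)), d),  mk(nil, node(b, Q, m)) ≐ mk(nil, U).
Decompose mk/2: Q ≐ pair(b, mk(d, m)),  d ≐ d.
Bind Q := pair(b, mk(d, m)); substituting into the one remaining equation that mentions Q gives: mk(nil, node(b, pair(b, mk(d, m)), m)) ≐ mk(nil, U).
Delete trivial equation d ≐ d.
Decompose mk/2: nil ≐ nil,  node(b, pair(b, mk(d, m)), m) ≐ U.
Delete trivial equation nil ≐ nil.
Bind U := node(b, pair(b, mk(d, m)), m).
MGU = { Q ↦ pair(b, mk(d, m)), U ↦ node(b, pair(b, mk(d, m)), m) }, so U ↦ node(b, pair(b, mk(d, m)), m).

node(b, pair(b, mk(d, m)), m)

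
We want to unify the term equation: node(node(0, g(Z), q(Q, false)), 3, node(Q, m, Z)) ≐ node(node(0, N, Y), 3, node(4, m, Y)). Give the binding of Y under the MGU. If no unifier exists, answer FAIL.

Decompose node/3: node(0, g(Z), q(Q, false)) ≐ node(0, N, Y),  3 ≐ 3,  node(Q, m, Z) ≐ node(4, m, Y).
Decompose node/3: 0 ≐ 0,  g(Z) ≐ N,  q(Q, false) ≐ Y.
Delete trivial equation 0 ≐ 0.
Bind N := g(Z); no other remaining equation mentions N.
Bind Y := q(Q, false); substituting into the one remaining equation that mentions Y gives: node(Q, m, Z) ≐ node(4, m, q(Q, false)).
Delete trivial equation 3 ≐ 3.
Decompose node/3: Q ≐ 4,  m ≐ m,  Z ≐ q(Q, false).
Bind Q := 4; substituting into the one remaining equation that mentions Q gives: Z ≐ q(4, false). Substituting into the earlier binding gives Y := q(4, false).
Delete trivial equation m ≐ m.
Bind Z := q(4, false). Substituting into the earlier binding gives N := g(q(4, false)).
MGU = { N ↦ g(q(4, false)), Y ↦ q(4, false), Q ↦ 4, Z ↦ q(4, false) }, so Y ↦ q(4, false).

q(4, false)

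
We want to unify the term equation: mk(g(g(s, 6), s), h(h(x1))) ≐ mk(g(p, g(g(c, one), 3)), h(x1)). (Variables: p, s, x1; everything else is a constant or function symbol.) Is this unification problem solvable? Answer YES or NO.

NO

Decompose mk/2: g(g(s, 6), s) ≐ g(p, g(g(c, one), 3)),  h(h(x1)) ≐ h(x1).
Decompose g/2: g(s, 6) ≐ p,  s ≐ g(g(c, one), 3).
Bind p := g(s, 6); no other remaining equation mentions p.
Bind s := g(g(c, one), 3); no other remaining equation mentions s. Substituting into the earlier binding gives p := g(g(g(c, one), 3), 6).
Decompose h/1: h(x1) ≐ x1.
Occurs check fails: x1 occurs in h(x1); the equation x1 ≐ h(x1) has no finite solution.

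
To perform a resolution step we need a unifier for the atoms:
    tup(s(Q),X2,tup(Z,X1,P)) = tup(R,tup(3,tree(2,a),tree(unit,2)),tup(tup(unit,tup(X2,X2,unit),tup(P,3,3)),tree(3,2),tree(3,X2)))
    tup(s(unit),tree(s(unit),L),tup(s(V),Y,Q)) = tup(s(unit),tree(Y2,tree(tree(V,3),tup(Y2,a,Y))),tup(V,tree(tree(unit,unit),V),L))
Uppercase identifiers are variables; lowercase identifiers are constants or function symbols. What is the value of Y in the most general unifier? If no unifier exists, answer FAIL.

FAIL

Decompose tup/3: s(Q) = R,  X2 = tup(3,tree(2,a),tree(unit,2)),  tup(Z,X1,P) = tup(tup(unit,tup(X2,X2,unit),tup(P,3,3)),tree(3,2),tree(3,X2)).
Bind R := s(Q); no other remaining equation mentions R.
Bind X2 := tup(3,tree(2,a),tree(unit,2)); substituting into the one remaining equation that mentions X2 gives: tup(Z,X1,P) = tup(tup(unit,tup(tup(3,tree(2,a),tree(unit,2)),tup(3,tree(2,a),tree(unit,2)),unit),tup(P,3,3)),tree(3,2),tree(3,tup(3,tree(2,a),tree(unit,2)))).
Decompose tup/3: Z = tup(unit,tup(tup(3,tree(2,a),tree(unit,2)),tup(3,tree(2,a),tree(unit,2)),unit),tup(P,3,3)),  X1 = tree(3,2),  P = tree(3,tup(3,tree(2,a),tree(unit,2))).
Bind Z := tup(unit,tup(tup(3,tree(2,a),tree(unit,2)),tup(3,tree(2,a),tree(unit,2)),unit),tup(P,3,3)); no other remaining equation mentions Z.
Bind X1 := tree(3,2); no other remaining equation mentions X1.
Bind P := tree(3,tup(3,tree(2,a),tree(unit,2))); no other remaining equation mentions P. Substituting into the earlier binding gives Z := tup(unit,tup(tup(3,tree(2,a),tree(unit,2)),tup(3,tree(2,a),tree(unit,2)),unit),tup(tree(3,tup(3,tree(2,a),tree(unit,2))),3,3)).
Decompose tup/3: s(unit) = s(unit),  tree(s(unit),L) = tree(Y2,tree(tree(V,3),tup(Y2,a,Y))),  tup(s(V),Y,Q) = tup(V,tree(tree(unit,unit),V),L).
Delete trivial equation s(unit) = s(unit).
Decompose tree/2: s(unit) = Y2,  L = tree(tree(V,3),tup(Y2,a,Y)).
Bind Y2 := s(unit); substituting into the one remaining equation that mentions Y2 gives: L = tree(tree(V,3),tup(s(unit),a,Y)).
Bind L := tree(tree(V,3),tup(s(unit),a,Y)); substituting into the remaining equation gives: tup(s(V),Y,Q) = tup(V,tree(tree(unit,unit),V),tree(tree(V,3),tup(s(unit),a,Y))).
Decompose tup/3: s(V) = V,  Y = tree(tree(unit,unit),V),  Q = tree(tree(V,3),tup(s(unit),a,Y)).
Occurs check fails: V occurs in s(V); the equation V = s(V) has no finite solution.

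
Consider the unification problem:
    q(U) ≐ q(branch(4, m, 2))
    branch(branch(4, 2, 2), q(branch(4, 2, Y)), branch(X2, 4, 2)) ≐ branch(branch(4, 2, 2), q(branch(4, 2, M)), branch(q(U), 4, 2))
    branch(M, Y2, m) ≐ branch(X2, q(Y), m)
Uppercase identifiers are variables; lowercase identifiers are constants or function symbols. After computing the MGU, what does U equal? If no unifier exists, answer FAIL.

branch(4, m, 2)

Decompose q/1: U ≐ branch(4, m, 2).
Bind U := branch(4, m, 2); substituting into the one remaining equation that mentions U gives: branch(branch(4, 2, 2), q(branch(4, 2, Y)), branch(X2, 4, 2)) ≐ branch(branch(4, 2, 2), q(branch(4, 2, M)), branch(q(branch(4, m, 2)), 4, 2)).
Decompose branch/3: branch(4, 2, 2) ≐ branch(4, 2, 2),  q(branch(4, 2, Y)) ≐ q(branch(4, 2, M)),  branch(X2, 4, 2) ≐ branch(q(branch(4, m, 2)), 4, 2).
Delete trivial equation branch(4, 2, 2) ≐ branch(4, 2, 2).
Decompose q/1: branch(4, 2, Y) ≐ branch(4, 2, M).
Decompose branch/3: 4 ≐ 4,  2 ≐ 2,  Y ≐ M.
Delete trivial equation 4 ≐ 4.
Delete trivial equation 2 ≐ 2.
Bind Y := M; substituting into the one remaining equation that mentions Y gives: branch(M, Y2, m) ≐ branch(X2, q(M), m).
Decompose branch/3: X2 ≐ q(branch(4, m, 2)),  4 ≐ 4,  2 ≐ 2.
Bind X2 := q(branch(4, m, 2)); substituting into the one remaining equation that mentions X2 gives: branch(M, Y2, m) ≐ branch(q(branch(4, m, 2)), q(M), m).
Delete trivial equation 4 ≐ 4.
Delete trivial equation 2 ≐ 2.
Decompose branch/3: M ≐ q(branch(4, m, 2)),  Y2 ≐ q(M),  m ≐ m.
Bind M := q(branch(4, m, 2)); substituting into the one remaining equation that mentions M gives: Y2 ≐ q(q(branch(4, m, 2))). Substituting into the earlier binding gives Y := q(branch(4, m, 2)).
Bind Y2 := q(q(branch(4, m, 2))); no other remaining equation mentions Y2.
Delete trivial equation m ≐ m.
MGU = { U ↦ branch(4, m, 2), Y ↦ q(branch(4, m, 2)), X2 ↦ q(branch(4, m, 2)), M ↦ q(branch(4, m, 2)), Y2 ↦ q(q(branch(4, m, 2))) }, so U ↦ branch(4, m, 2).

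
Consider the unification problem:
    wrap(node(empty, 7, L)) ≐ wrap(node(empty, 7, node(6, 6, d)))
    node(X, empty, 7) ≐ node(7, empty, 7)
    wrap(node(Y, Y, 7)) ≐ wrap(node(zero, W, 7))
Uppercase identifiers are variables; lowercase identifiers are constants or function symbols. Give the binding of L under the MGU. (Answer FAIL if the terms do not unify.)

Decompose wrap/1: node(empty, 7, L) ≐ node(empty, 7, node(6, 6, d)).
Decompose node/3: empty ≐ empty,  7 ≐ 7,  L ≐ node(6, 6, d).
Delete trivial equation empty ≐ empty.
Delete trivial equation 7 ≐ 7.
Bind L := node(6, 6, d); no other remaining equation mentions L.
Decompose node/3: X ≐ 7,  empty ≐ empty,  7 ≐ 7.
Bind X := 7; no other remaining equation mentions X.
Delete trivial equation empty ≐ empty.
Delete trivial equation 7 ≐ 7.
Decompose wrap/1: node(Y, Y, 7) ≐ node(zero, W, 7).
Decompose node/3: Y ≐ zero,  Y ≐ W,  7 ≐ 7.
Bind Y := zero; substituting into the one remaining equation that mentions Y gives: zero ≐ W.
Bind W := zero; no other remaining equation mentions W.
Delete trivial equation 7 ≐ 7.
MGU = { L ↦ node(6, 6, d), X ↦ 7, Y ↦ zero, W ↦ zero }, so L ↦ node(6, 6, d).

node(6, 6, d)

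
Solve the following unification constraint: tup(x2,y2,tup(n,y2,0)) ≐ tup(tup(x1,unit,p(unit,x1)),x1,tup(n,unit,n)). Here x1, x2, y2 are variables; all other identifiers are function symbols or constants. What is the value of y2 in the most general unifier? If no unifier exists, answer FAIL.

FAIL

Decompose tup/3: x2 ≐ tup(x1,unit,p(unit,x1)),  y2 ≐ x1,  tup(n,y2,0) ≐ tup(n,unit,n).
Bind x2 := tup(x1,unit,p(unit,x1)); no other remaining equation mentions x2.
Bind y2 := x1; substituting into the remaining equation gives: tup(n,x1,0) ≐ tup(n,unit,n).
Decompose tup/3: n ≐ n,  x1 ≐ unit,  0 ≐ n.
Delete trivial equation n ≐ n.
Bind x1 := unit; no other remaining equation mentions x1. Substituting into the earlier bindings gives x2 := tup(unit,unit,p(unit,unit)), y2 := unit.
Clash: constants 0 and n differ; no unifier exists.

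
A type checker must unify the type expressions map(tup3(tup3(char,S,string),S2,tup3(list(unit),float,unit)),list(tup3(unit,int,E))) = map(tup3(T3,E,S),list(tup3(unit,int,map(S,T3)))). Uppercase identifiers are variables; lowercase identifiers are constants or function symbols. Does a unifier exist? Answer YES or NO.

YES

Decompose map/2: tup3(tup3(char,S,string),S2,tup3(list(unit),float,unit)) = tup3(T3,E,S),  list(tup3(unit,int,E)) = list(tup3(unit,int,map(S,T3))).
Decompose tup3/3: tup3(char,S,string) = T3,  S2 = E,  tup3(list(unit),float,unit) = S.
Bind T3 := tup3(char,S,string); substituting into the one remaining equation that mentions T3 gives: list(tup3(unit,int,E)) = list(tup3(unit,int,map(S,tup3(char,S,string)))).
Bind S2 := E; no other remaining equation mentions S2.
Bind S := tup3(list(unit),float,unit); substituting into the remaining equation gives: list(tup3(unit,int,E)) = list(tup3(unit,int,map(tup3(list(unit),float,unit),tup3(char,tup3(list(unit),float,unit),string)))). Substituting into the earlier binding gives T3 := tup3(char,tup3(list(unit),float,unit),string).
Decompose list/1: tup3(unit,int,E) = tup3(unit,int,map(tup3(list(unit),float,unit),tup3(char,tup3(list(unit),float,unit),string))).
Decompose tup3/3: unit = unit,  int = int,  E = map(tup3(list(unit),float,unit),tup3(char,tup3(list(unit),float,unit),string)).
Delete trivial equation unit = unit.
Delete trivial equation int = int.
Bind E := map(tup3(list(unit),float,unit),tup3(char,tup3(list(unit),float,unit),string)). Substituting into the earlier binding gives S2 := map(tup3(list(unit),float,unit),tup3(char,tup3(list(unit),float,unit),string)).
No equations remain and no clash or occurs-check failure arose, so a unifier exists.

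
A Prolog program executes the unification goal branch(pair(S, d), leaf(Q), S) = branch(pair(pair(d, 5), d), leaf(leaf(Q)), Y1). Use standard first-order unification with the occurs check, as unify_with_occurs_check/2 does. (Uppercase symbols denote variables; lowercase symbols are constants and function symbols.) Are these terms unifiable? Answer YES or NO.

NO

Decompose branch/3: pair(S, d) = pair(pair(d, 5), d),  leaf(Q) = leaf(leaf(Q)),  S = Y1.
Decompose pair/2: S = pair(d, 5),  d = d.
Bind S := pair(d, 5); substituting into the one remaining equation that mentions S gives: pair(d, 5) = Y1.
Delete trivial equation d = d.
Decompose leaf/1: Q = leaf(Q).
Occurs check fails: Q occurs in leaf(Q); the equation Q = leaf(Q) has no finite solution.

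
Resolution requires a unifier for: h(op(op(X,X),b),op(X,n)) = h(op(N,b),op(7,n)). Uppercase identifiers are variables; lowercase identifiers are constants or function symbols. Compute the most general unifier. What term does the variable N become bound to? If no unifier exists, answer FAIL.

Decompose h/2: op(op(X,X),b) = op(N,b),  op(X,n) = op(7,n).
Decompose op/2: op(X,X) = N,  b = b.
Bind N := op(X,X); no other remaining equation mentions N.
Delete trivial equation b = b.
Decompose op/2: X = 7,  n = n.
Bind X := 7; no other remaining equation mentions X. Substituting into the earlier binding gives N := op(7,7).
Delete trivial equation n = n.
MGU = { N -> op(7,7), X -> 7 }, so N -> op(7,7).

op(7,7)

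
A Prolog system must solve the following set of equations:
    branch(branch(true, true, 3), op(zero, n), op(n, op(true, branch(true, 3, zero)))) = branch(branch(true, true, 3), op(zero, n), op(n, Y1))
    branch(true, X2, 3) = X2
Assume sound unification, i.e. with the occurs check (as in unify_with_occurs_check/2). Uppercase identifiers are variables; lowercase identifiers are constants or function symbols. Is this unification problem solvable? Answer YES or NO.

Decompose branch/3: branch(true, true, 3) = branch(true, true, 3),  op(zero, n) = op(zero, n),  op(n, op(true, branch(true, 3, zero))) = op(n, Y1).
Delete trivial equation branch(true, true, 3) = branch(true, true, 3).
Delete trivial equation op(zero, n) = op(zero, n).
Decompose op/2: n = n,  op(true, branch(true, 3, zero)) = Y1.
Delete trivial equation n = n.
Bind Y1 := op(true, branch(true, 3, zero)); no other remaining equation mentions Y1.
Occurs check fails: X2 occurs in branch(true, X2, 3); the equation X2 = branch(true, X2, 3) has no finite solution.

NO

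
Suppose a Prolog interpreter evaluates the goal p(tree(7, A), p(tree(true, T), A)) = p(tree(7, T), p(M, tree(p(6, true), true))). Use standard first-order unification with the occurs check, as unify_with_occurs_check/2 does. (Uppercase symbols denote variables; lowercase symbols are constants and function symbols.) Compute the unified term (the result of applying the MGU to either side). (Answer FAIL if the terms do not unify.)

p(tree(7, tree(p(6, true), true)), p(tree(true, tree(p(6, true), true)), tree(p(6, true), true)))

Decompose p/2: tree(7, A) = tree(7, T),  p(tree(true, T), A) = p(M, tree(p(6, true), true)).
Decompose tree/2: 7 = 7,  A = T.
Delete trivial equation 7 = 7.
Bind A := T; substituting into the remaining equation gives: p(tree(true, T), T) = p(M, tree(p(6, true), true)).
Decompose p/2: tree(true, T) = M,  T = tree(p(6, true), true).
Bind M := tree(true, T); no other remaining equation mentions M.
Bind T := tree(p(6, true), true). Substituting into the earlier bindings gives A := tree(p(6, true), true), M := tree(true, tree(p(6, true), true)).
Applying the MGU to either side gives p(tree(7, tree(p(6, true), true)), p(tree(true, tree(p(6, true), true)), tree(p(6, true), true))).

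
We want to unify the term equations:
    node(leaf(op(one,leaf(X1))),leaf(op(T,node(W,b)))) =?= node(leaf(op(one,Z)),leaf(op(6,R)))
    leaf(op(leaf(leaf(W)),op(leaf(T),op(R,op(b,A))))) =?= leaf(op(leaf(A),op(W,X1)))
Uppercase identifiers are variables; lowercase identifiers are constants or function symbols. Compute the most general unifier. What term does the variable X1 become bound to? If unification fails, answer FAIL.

op(node(leaf(6),b),op(b,leaf(leaf(6))))

Decompose node/2: leaf(op(one,leaf(X1))) =?= leaf(op(one,Z)),  leaf(op(T,node(W,b))) =?= leaf(op(6,R)).
Decompose leaf/1: op(one,leaf(X1)) =?= op(one,Z).
Decompose op/2: one =?= one,  leaf(X1) =?= Z.
Delete trivial equation one =?= one.
Bind Z := leaf(X1); no other remaining equation mentions Z.
Decompose leaf/1: op(T,node(W,b)) =?= op(6,R).
Decompose op/2: T =?= 6,  node(W,b) =?= R.
Bind T := 6; substituting into the one remaining equation that mentions T gives: leaf(op(leaf(leaf(W)),op(leaf(6),op(R,op(b,A))))) =?= leaf(op(leaf(A),op(W,X1))).
Bind R := node(W,b); substituting into the remaining equation gives: leaf(op(leaf(leaf(W)),op(leaf(6),op(node(W,b),op(b,A))))) =?= leaf(op(leaf(A),op(W,X1))).
Decompose leaf/1: op(leaf(leaf(W)),op(leaf(6),op(node(W,b),op(b,A)))) =?= op(leaf(A),op(W,X1)).
Decompose op/2: leaf(leaf(W)) =?= leaf(A),  op(leaf(6),op(node(W,b),op(b,A))) =?= op(W,X1).
Decompose leaf/1: leaf(W) =?= A.
Bind A := leaf(W); substituting into the remaining equation gives: op(leaf(6),op(node(W,b),op(b,leaf(W)))) =?= op(W,X1).
Decompose op/2: leaf(6) =?= W,  op(node(W,b),op(b,leaf(W))) =?= X1.
Bind W := leaf(6); substituting into the remaining equation gives: op(node(leaf(6),b),op(b,leaf(leaf(6)))) =?= X1. Substituting into the earlier bindings gives R := node(leaf(6),b), A := leaf(leaf(6)).
Bind X1 := op(node(leaf(6),b),op(b,leaf(leaf(6)))). Substituting into the earlier binding gives Z := leaf(op(node(leaf(6),b),op(b,leaf(leaf(6))))).
MGU = { Z := leaf(op(node(leaf(6),b),op(b,leaf(leaf(6))))), T := 6, R := node(leaf(6),b), A := leaf(leaf(6)), W := leaf(6), X1 := op(node(leaf(6),b),op(b,leaf(leaf(6)))) }, so X1 := op(node(leaf(6),b),op(b,leaf(leaf(6)))).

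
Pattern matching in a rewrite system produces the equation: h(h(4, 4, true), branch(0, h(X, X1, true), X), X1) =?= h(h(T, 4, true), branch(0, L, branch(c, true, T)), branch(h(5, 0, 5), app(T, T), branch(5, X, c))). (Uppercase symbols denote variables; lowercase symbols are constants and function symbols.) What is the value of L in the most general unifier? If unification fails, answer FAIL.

h(branch(c, true, 4), branch(h(5, 0, 5), app(4, 4), branch(5, branch(c, true, 4), c)), true)

Decompose h/3: h(4, 4, true) =?= h(T, 4, true),  branch(0, h(X, X1, true), X) =?= branch(0, L, branch(c, true, T)),  X1 =?= branch(h(5, 0, 5), app(T, T), branch(5, X, c)).
Decompose h/3: 4 =?= T,  4 =?= 4,  true =?= true.
Bind T := 4; substituting into the 2 remaining equations that mention T gives: branch(0, h(X, X1, true), X) =?= branch(0, L, branch(c, true, 4)),  X1 =?= branch(h(5, 0, 5), app(4, 4), branch(5, X, c)).
Delete trivial equation 4 =?= 4.
Delete trivial equation true =?= true.
Decompose branch/3: 0 =?= 0,  h(X, X1, true) =?= L,  X =?= branch(c, true, 4).
Delete trivial equation 0 =?= 0.
Bind L := h(X, X1, true); no other remaining equation mentions L.
Bind X := branch(c, true, 4); substituting into the remaining equation gives: X1 =?= branch(h(5, 0, 5), app(4, 4), branch(5, branch(c, true, 4), c)). Substituting into the earlier binding gives L := h(branch(c, true, 4), X1, true).
Bind X1 := branch(h(5, 0, 5), app(4, 4), branch(5, branch(c, true, 4), c)). Substituting into the earlier binding gives L := h(branch(c, true, 4), branch(h(5, 0, 5), app(4, 4), branch(5, branch(c, true, 4), c)), true).
MGU = { T -> 4, L -> h(branch(c, true, 4), branch(h(5, 0, 5), app(4, 4), branch(5, branch(c, true, 4), c)), true), X -> branch(c, true, 4), X1 -> branch(h(5, 0, 5), app(4, 4), branch(5, branch(c, true, 4), c)) }, so L -> h(branch(c, true, 4), branch(h(5, 0, 5), app(4, 4), branch(5, branch(c, true, 4), c)), true).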